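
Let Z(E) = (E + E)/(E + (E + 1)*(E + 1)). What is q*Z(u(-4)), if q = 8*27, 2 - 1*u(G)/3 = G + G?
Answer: 12960/991 ≈ 13.078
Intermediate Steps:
u(G) = 6 - 6*G (u(G) = 6 - 3*(G + G) = 6 - 6*G)
Z(E) = 2*E/(E + (1 + E)²) (Z(E) = (2*E)/(E + (1 + E)*(1 + E)) = (2*E)/(E + (1 + E)²) = 2*E/(E + (1 + E)²))
q = 216
q*Z(u(-4)) = 216*(2*(6 - 6*(-4))/((6 - 6*(-4)) + (1 + (6 - 6*(-4)))²)) = 216*(2*(6 + 24)/((6 + 24) + (1 + (6 + 24))²)) = 216*(2*30/(30 + (1 + 30)²)) = 216*(2*30/(30 + 31²)) = 216*(2*30/(30 + 961)) = 216*(2*30/991) = 216*(2*30*(1/991)) = 216*(60/991) = 12960/991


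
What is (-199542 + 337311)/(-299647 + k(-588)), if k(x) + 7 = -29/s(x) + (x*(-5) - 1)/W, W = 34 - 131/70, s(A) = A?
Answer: -182187378828/396145010987 ≈ -0.45990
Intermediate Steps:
W = 2249/70 (W = 34 - 131*1/70 = 34 - 131/70 = 2249/70 ≈ 32.129)
k(x) = -15813/2249 - 29/x - 350*x/2249 (k(x) = -7 + (-29/x + (x*(-5) - 1)/(2249/70)) = -7 + (-29/x + (-5*x - 1)*(70/2249)) = -7 + (-29/x + (-1 - 5*x)*(70/2249)) = -7 + (-29/x + (-70/2249 - 350*x/2249)) = -7 + (-70/2249 - 29/x - 350*x/2249) = -15813/2249 - 29/x - 350*x/2249)
(-199542 + 337311)/(-299647 + k(-588)) = (-199542 + 337311)/(-299647 + (-15813/2249 - 29/(-588) - 350/2249*(-588))) = 137769/(-299647 + (-15813/2249 - 29*(-1/588) + 205800/2249)) = 137769/(-299647 + (-15813/2249 + 29/588 + 205800/2249)) = 137769/(-299647 + 111777577/1322412) = 137769/(-396145010987/1322412) = 137769*(-1322412/396145010987) = -182187378828/396145010987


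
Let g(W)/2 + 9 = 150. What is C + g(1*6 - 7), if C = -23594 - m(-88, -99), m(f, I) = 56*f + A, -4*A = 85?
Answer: -73451/4 ≈ -18363.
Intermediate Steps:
A = -85/4 (A = -1/4*85 = -85/4 ≈ -21.250)
m(f, I) = -85/4 + 56*f (m(f, I) = 56*f - 85/4 = -85/4 + 56*f)
g(W) = 282 (g(W) = -18 + 2*150 = -18 + 300 = 282)
C = -74579/4 (C = -23594 - (-85/4 + 56*(-88)) = -23594 - (-85/4 - 4928) = -23594 - 1*(-19797/4) = -23594 + 19797/4 = -74579/4 ≈ -18645.)
C + g(1*6 - 7) = -74579/4 + 282 = -73451/4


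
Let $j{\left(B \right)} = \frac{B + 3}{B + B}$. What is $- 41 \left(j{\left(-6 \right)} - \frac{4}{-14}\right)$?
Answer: $- \frac{615}{28} \approx -21.964$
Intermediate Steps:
$j{\left(B \right)} = \frac{3 + B}{2 B}$
$- 41 \left(j{\left(-6 \right)} - \frac{4}{-14}\right) = - 41 \left(\frac{3 - 6}{2 \left(-6\right)} - \frac{4}{-14}\right) = - 41 \left(\frac{1}{2} \left(- \frac{1}{6}\right) \left(-3\right) - - \frac{2}{7}\right) = - 41 \left(\frac{1}{4} + \frac{2}{7}\right) = \left(-41\right) \frac{15}{28} = - \frac{615}{28}$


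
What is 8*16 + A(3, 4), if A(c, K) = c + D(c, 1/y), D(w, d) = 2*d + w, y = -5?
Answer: 668/5 ≈ 133.60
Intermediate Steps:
D(w, d) = w + 2*d
A(c, K) = -⅖ + 2*c (A(c, K) = c + (c + 2/(-5)) = c + (c + 2*(-⅕)) = c + (c - ⅖) = c + (-⅖ + c) = -⅖ + 2*c)
8*16 + A(3, 4) = 8*16 + (-⅖ + 2*3) = 128 + (-⅖ + 6) = 128 + 28/5 = 668/5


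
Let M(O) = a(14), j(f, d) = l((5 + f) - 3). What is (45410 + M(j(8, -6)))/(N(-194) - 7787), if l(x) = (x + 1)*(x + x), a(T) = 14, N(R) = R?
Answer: -45424/7981 ≈ -5.6915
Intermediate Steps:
l(x) = 2*x*(1 + x) (l(x) = (1 + x)*(2*x) = 2*x*(1 + x))
j(f, d) = 2*(2 + f)*(3 + f) (j(f, d) = 2*((5 + f) - 3)*(1 + ((5 + f) - 3)) = 2*(2 + f)*(1 + (2 + f)) = 2*(2 + f)*(3 + f))
M(O) = 14
(45410 + M(j(8, -6)))/(N(-194) - 7787) = (45410 + 14)/(-194 - 7787) = 45424/(-7981) = 45424*(-1/7981) = -45424/7981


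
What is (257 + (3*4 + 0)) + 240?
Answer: 509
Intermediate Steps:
(257 + (3*4 + 0)) + 240 = (257 + (12 + 0)) + 240 = (257 + 12) + 240 = 269 + 240 = 509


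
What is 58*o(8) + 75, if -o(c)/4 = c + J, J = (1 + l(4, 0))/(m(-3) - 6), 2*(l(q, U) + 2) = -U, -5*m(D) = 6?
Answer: -16319/9 ≈ -1813.2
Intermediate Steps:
m(D) = -6/5 (m(D) = -⅕*6 = -6/5)
l(q, U) = -2 - U/2 (l(q, U) = -2 + (-U)/2 = -2 - U/2)
J = 5/36 (J = (1 + (-2 - ½*0))/(-6/5 - 6) = (1 + (-2 + 0))/(-36/5) = (1 - 2)*(-5/36) = -1*(-5/36) = 5/36 ≈ 0.13889)
o(c) = -5/9 - 4*c (o(c) = -4*(c + 5/36) = -4*(5/36 + c) = -5/9 - 4*c)
58*o(8) + 75 = 58*(-5/9 - 4*8) + 75 = 58*(-5/9 - 32) + 75 = 58*(-293/9) + 75 = -16994/9 + 75 = -16319/9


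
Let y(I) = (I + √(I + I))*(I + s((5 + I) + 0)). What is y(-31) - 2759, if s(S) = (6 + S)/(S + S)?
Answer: -23529/13 - 398*I*√62/13 ≈ -1809.9 - 241.07*I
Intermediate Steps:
s(S) = (6 + S)/(2*S) (s(S) = (6 + S)/((2*S)) = (6 + S)*(1/(2*S)) = (6 + S)/(2*S))
y(I) = (I + √2*√I)*(I + (11 + I)/(2*(5 + I))) (y(I) = (I + √(I + I))*(I + (6 + ((5 + I) + 0))/(2*((5 + I) + 0))) = (I + √(2*I))*(I + (6 + (5 + I))/(2*(5 + I))) = (I + √2*√I)*(I + (11 + I)/(2*(5 + I))))
y(-31) - 2759 = (-31*(11 - 31) + 2*(5 - 31)*((-31)² + √2*(-31)^(3/2)) + √2*√(-31)*(11 - 31))/(2*(5 - 31)) - 2759 = (½)*(-31*(-20) + 2*(-26)*(961 + √2*(-31*I*√31)) + √2*(I*√31)*(-20))/(-26) - 2759 = (½)*(-1/26)*(620 + 2*(-26)*(961 - 31*I*√62) - 20*I*√62) - 2759 = (½)*(-1/26)*(620 + (-49972 + 1612*I*√62) - 20*I*√62) - 2759 = (½)*(-1/26)*(-49352 + 1592*I*√62) - 2759 = (12338/13 - 398*I*√62/13) - 2759 = -23529/13 - 398*I*√62/13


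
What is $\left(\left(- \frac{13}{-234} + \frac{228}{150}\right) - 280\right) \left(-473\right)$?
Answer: $\frac{59262643}{450} \approx 1.3169 \cdot 10^{5}$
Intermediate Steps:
$\left(\left(- \frac{13}{-234} + \frac{228}{150}\right) - 280\right) \left(-473\right) = \left(\left(\left(-13\right) \left(- \frac{1}{234}\right) + 228 \cdot \frac{1}{150}\right) - 280\right) \left(-473\right) = \left(\left(\frac{1}{18} + \frac{38}{25}\right) - 280\right) \left(-473\right) = \left(\frac{709}{450} - 280\right) \left(-473\right) = \left(- \frac{125291}{450}\right) \left(-473\right) = \frac{59262643}{450}$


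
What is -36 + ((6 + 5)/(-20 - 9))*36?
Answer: -1440/29 ≈ -49.655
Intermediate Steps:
-36 + ((6 + 5)/(-20 - 9))*36 = -36 + (11/(-29))*36 = -36 + (11*(-1/29))*36 = -36 - 11/29*36 = -36 - 396/29 = -1440/29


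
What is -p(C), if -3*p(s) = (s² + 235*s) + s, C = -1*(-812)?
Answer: 850976/3 ≈ 2.8366e+5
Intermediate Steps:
C = 812
p(s) = -236*s/3 - s²/3 (p(s) = -((s² + 235*s) + s)/3 = -(s² + 236*s)/3 = -236*s/3 - s²/3)
-p(C) = -(-1)*812*(236 + 812)/3 = -(-1)*812*1048/3 = -1*(-850976/3) = 850976/3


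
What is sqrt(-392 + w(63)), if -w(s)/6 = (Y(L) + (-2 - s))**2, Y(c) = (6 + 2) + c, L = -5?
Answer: 4*I*sqrt(1466) ≈ 153.15*I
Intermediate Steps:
Y(c) = 8 + c
w(s) = -6*(1 - s)**2 (w(s) = -6*((8 - 5) + (-2 - s))**2 = -6*(3 + (-2 - s))**2 = -6*(1 - s)**2)
sqrt(-392 + w(63)) = sqrt(-392 - 6*(-1 + 63)**2) = sqrt(-392 - 6*62**2) = sqrt(-392 - 6*3844) = sqrt(-392 - 23064) = sqrt(-23456) = 4*I*sqrt(1466)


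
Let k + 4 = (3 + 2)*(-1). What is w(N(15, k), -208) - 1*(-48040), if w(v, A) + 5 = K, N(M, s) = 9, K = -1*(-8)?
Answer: 48043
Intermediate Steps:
k = -9 (k = -4 + (3 + 2)*(-1) = -4 + 5*(-1) = -4 - 5 = -9)
K = 8
w(v, A) = 3 (w(v, A) = -5 + 8 = 3)
w(N(15, k), -208) - 1*(-48040) = 3 - 1*(-48040) = 3 + 48040 = 48043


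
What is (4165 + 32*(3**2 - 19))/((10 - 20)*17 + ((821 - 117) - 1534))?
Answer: -769/200 ≈ -3.8450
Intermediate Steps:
(4165 + 32*(3**2 - 19))/((10 - 20)*17 + ((821 - 117) - 1534)) = (4165 + 32*(9 - 19))/(-10*17 + (704 - 1534)) = (4165 + 32*(-10))/(-170 - 830) = (4165 - 320)/(-1000) = 3845*(-1/1000) = -769/200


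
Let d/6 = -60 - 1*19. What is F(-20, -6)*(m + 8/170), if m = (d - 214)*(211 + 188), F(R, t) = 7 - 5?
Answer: -46667032/85 ≈ -5.4902e+5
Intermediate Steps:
d = -474 (d = 6*(-60 - 1*19) = 6*(-60 - 19) = 6*(-79) = -474)
F(R, t) = 2
m = -274512 (m = (-474 - 214)*(211 + 188) = -688*399 = -274512)
F(-20, -6)*(m + 8/170) = 2*(-274512 + 8/170) = 2*(-274512 + 8*(1/170)) = 2*(-274512 + 4/85) = 2*(-23333516/85) = -46667032/85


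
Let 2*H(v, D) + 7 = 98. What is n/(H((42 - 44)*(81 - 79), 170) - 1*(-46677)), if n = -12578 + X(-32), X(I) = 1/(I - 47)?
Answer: -180666/671105 ≈ -0.26921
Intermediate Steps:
H(v, D) = 91/2 (H(v, D) = -7/2 + (½)*98 = -7/2 + 49 = 91/2)
X(I) = 1/(-47 + I)
n = -993663/79 (n = -12578 + 1/(-47 - 32) = -12578 + 1/(-79) = -12578 - 1/79 = -993663/79 ≈ -12578.)
n/(H((42 - 44)*(81 - 79), 170) - 1*(-46677)) = -993663/(79*(91/2 - 1*(-46677))) = -993663/(79*(91/2 + 46677)) = -993663/(79*93445/2) = -993663/79*2/93445 = -180666/671105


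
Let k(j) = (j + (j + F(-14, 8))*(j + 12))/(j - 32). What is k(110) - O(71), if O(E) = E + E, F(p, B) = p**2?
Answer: 13183/39 ≈ 338.03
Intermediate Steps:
O(E) = 2*E
k(j) = (j + (12 + j)*(196 + j))/(-32 + j) (k(j) = (j + (j + (-14)**2)*(j + 12))/(j - 32) = (j + (j + 196)*(12 + j))/(-32 + j) = (j + (196 + j)*(12 + j))/(-32 + j) = (j + (12 + j)*(196 + j))/(-32 + j))
k(110) - O(71) = (2352 + 110**2 + 209*110)/(-32 + 110) - 2*71 = (2352 + 12100 + 22990)/78 - 1*142 = (1/78)*37442 - 142 = 18721/39 - 142 = 13183/39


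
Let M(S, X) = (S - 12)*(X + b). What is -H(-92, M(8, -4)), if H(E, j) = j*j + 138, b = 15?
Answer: -2074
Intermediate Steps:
M(S, X) = (-12 + S)*(15 + X) (M(S, X) = (S - 12)*(X + 15) = (-12 + S)*(15 + X))
H(E, j) = 138 + j**2 (H(E, j) = j**2 + 138 = 138 + j**2)
-H(-92, M(8, -4)) = -(138 + (-180 - 12*(-4) + 15*8 + 8*(-4))**2) = -(138 + (-180 + 48 + 120 - 32)**2) = -(138 + (-44)**2) = -(138 + 1936) = -1*2074 = -2074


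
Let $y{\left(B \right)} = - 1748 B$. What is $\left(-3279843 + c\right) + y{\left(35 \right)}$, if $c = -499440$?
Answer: $-3840463$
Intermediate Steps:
$\left(-3279843 + c\right) + y{\left(35 \right)} = \left(-3279843 - 499440\right) - 61180 = -3779283 - 61180 = -3840463$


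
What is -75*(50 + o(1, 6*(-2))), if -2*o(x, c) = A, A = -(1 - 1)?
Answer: -3750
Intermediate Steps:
A = 0 (A = -1*0 = 0)
o(x, c) = 0 (o(x, c) = -1/2*0 = 0)
-75*(50 + o(1, 6*(-2))) = -75*(50 + 0) = -75*50 = -3750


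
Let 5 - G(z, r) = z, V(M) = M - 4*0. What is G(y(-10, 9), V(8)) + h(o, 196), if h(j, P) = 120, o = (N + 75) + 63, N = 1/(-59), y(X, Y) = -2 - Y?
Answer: 136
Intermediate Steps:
N = -1/59 ≈ -0.016949
V(M) = M (V(M) = M + 0 = M)
o = 8141/59 (o = (-1/59 + 75) + 63 = 4424/59 + 63 = 8141/59 ≈ 137.98)
G(z, r) = 5 - z
G(y(-10, 9), V(8)) + h(o, 196) = (5 - (-2 - 1*9)) + 120 = (5 - (-2 - 9)) + 120 = (5 - 1*(-11)) + 120 = (5 + 11) + 120 = 16 + 120 = 136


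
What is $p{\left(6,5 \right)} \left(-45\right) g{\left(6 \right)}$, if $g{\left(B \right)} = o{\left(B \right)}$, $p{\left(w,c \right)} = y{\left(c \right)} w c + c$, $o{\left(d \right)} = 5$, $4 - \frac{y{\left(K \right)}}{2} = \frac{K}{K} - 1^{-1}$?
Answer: $-55125$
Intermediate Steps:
$y{\left(K \right)} = 8$ ($y{\left(K \right)} = 8 - 2 \left(\frac{K}{K} - 1^{-1}\right) = 8 - 2 \left(1 - 1\right) = 8 - 0 = 8 + 0 = 8$)
$p{\left(w,c \right)} = c + 8 c w$ ($p{\left(w,c \right)} = 8 w c + c = 8 c w + c = c + 8 c w$)
$g{\left(B \right)} = 5$
$p{\left(6,5 \right)} \left(-45\right) g{\left(6 \right)} = 5 \left(1 + 8 \cdot 6\right) \left(-45\right) 5 = 5 \left(1 + 48\right) \left(-45\right) 5 = 5 \cdot 49 \left(-45\right) 5 = 245 \left(-45\right) 5 = \left(-11025\right) 5 = -55125$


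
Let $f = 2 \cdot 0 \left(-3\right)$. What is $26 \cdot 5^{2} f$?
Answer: $0$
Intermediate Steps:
$f = 0$ ($f = 0 \left(-3\right) = 0$)
$26 \cdot 5^{2} f = 26 \cdot 5^{2} \cdot 0 = 26 \cdot 25 \cdot 0 = 650 \cdot 0 = 0$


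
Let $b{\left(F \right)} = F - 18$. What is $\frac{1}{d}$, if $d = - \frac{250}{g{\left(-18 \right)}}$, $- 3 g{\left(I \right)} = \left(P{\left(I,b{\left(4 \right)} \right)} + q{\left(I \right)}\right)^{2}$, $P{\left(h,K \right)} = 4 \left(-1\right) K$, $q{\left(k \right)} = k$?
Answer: $\frac{722}{375} \approx 1.9253$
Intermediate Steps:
$b{\left(F \right)} = -18 + F$ ($b{\left(F \right)} = F - 18 = -18 + F$)
$P{\left(h,K \right)} = - 4 K$
$g{\left(I \right)} = - \frac{\left(56 + I\right)^{2}}{3}$ ($g{\left(I \right)} = - \frac{\left(- 4 \left(-18 + 4\right) + I\right)^{2}}{3} = - \frac{\left(\left(-4\right) \left(-14\right) + I\right)^{2}}{3} = - \frac{\left(56 + I\right)^{2}}{3}$)
$d = \frac{375}{722}$ ($d = - \frac{250}{\left(- \frac{1}{3}\right) \left(56 - 18\right)^{2}} = - \frac{250}{\left(- \frac{1}{3}\right) 38^{2}} = - \frac{250}{\left(- \frac{1}{3}\right) 1444} = - \frac{250}{- \frac{1444}{3}} = \left(-250\right) \left(- \frac{3}{1444}\right) = \frac{375}{722} \approx 0.51939$)
$\frac{1}{d} = \frac{1}{\frac{375}{722}} = \frac{722}{375}$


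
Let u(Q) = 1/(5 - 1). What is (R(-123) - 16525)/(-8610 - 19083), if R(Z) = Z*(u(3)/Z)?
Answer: 22033/36924 ≈ 0.59671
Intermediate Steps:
u(Q) = ¼ (u(Q) = 1/4 = ¼)
R(Z) = ¼ (R(Z) = Z*(1/(4*Z)) = ¼)
(R(-123) - 16525)/(-8610 - 19083) = (¼ - 16525)/(-8610 - 19083) = -66099/4/(-27693) = -66099/4*(-1/27693) = 22033/36924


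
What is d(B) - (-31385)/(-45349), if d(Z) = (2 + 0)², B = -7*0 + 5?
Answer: 150011/45349 ≈ 3.3079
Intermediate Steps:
B = 5 (B = 0 + 5 = 5)
d(Z) = 4 (d(Z) = 2² = 4)
d(B) - (-31385)/(-45349) = 4 - (-31385)/(-45349) = 4 - (-31385)*(-1)/45349 = 4 - 1*31385/45349 = 4 - 31385/45349 = 150011/45349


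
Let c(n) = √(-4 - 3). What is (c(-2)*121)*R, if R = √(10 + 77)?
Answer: 121*I*√609 ≈ 2986.0*I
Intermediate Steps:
R = √87 ≈ 9.3274
c(n) = I*√7 (c(n) = √(-7) = I*√7)
(c(-2)*121)*R = ((I*√7)*121)*√87 = (121*I*√7)*√87 = 121*I*√609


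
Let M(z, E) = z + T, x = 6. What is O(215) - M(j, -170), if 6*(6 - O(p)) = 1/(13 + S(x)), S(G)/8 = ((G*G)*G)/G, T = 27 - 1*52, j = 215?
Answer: -332305/1806 ≈ -184.00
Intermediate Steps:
T = -25 (T = 27 - 52 = -25)
S(G) = 8*G² (S(G) = 8*(((G*G)*G)/G) = 8*((G²*G)/G) = 8*(G³/G) = 8*G²)
M(z, E) = -25 + z (M(z, E) = z - 25 = -25 + z)
O(p) = 10835/1806 (O(p) = 6 - 1/(6*(13 + 8*6²)) = 6 - 1/(6*(13 + 8*36)) = 6 - 1/(6*(13 + 288)) = 6 - ⅙/301 = 6 - ⅙*1/301 = 6 - 1/1806 = 10835/1806)
O(215) - M(j, -170) = 10835/1806 - (-25 + 215) = 10835/1806 - 1*190 = 10835/1806 - 190 = -332305/1806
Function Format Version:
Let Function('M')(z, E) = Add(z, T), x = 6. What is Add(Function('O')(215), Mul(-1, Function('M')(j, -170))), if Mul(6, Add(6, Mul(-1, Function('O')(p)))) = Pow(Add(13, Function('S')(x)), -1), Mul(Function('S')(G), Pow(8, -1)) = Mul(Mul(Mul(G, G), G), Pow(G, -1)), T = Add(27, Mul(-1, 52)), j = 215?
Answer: Rational(-332305, 1806) ≈ -184.00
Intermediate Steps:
T = -25 (T = Add(27, -52) = -25)
Function('S')(G) = Mul(8, Pow(G, 2)) (Function('S')(G) = Mul(8, Mul(Mul(Mul(G, G), G), Pow(G, -1))) = Mul(8, Mul(Mul(Pow(G, 2), G), Pow(G, -1))) = Mul(8, Mul(Pow(G, 3), Pow(G, -1))) = Mul(8, Pow(G, 2)))
Function('M')(z, E) = Add(-25, z) (Function('M')(z, E) = Add(z, -25) = Add(-25, z))
Function('O')(p) = Rational(10835, 1806) (Function('O')(p) = Add(6, Mul(Rational(-1, 6), Pow(Add(13, Mul(8, Pow(6, 2))), -1))) = Add(6, Mul(Rational(-1, 6), Pow(Add(13, Mul(8, 36)), -1))) = Add(6, Mul(Rational(-1, 6), Pow(Add(13, 288), -1))) = Add(6, Mul(Rational(-1, 6), Pow(301, -1))) = Add(6, Mul(Rational(-1, 6), Rational(1, 301))) = Add(6, Rational(-1, 1806)) = Rational(10835, 1806))
Add(Function('O')(215), Mul(-1, Function('M')(j, -170))) = Add(Rational(10835, 1806), Mul(-1, Add(-25, 215))) = Add(Rational(10835, 1806), Mul(-1, 190)) = Add(Rational(10835, 1806), -190) = Rational(-332305, 1806)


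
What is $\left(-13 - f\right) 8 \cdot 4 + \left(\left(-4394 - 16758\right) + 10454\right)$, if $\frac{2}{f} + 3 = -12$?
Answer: $- \frac{166646}{15} \approx -11110.0$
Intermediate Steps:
$f = - \frac{2}{15}$ ($f = \frac{2}{-3 - 12} = \frac{2}{-15} = 2 \left(- \frac{1}{15}\right) = - \frac{2}{15} \approx -0.13333$)
$\left(-13 - f\right) 8 \cdot 4 + \left(\left(-4394 - 16758\right) + 10454\right) = \left(-13 - - \frac{2}{15}\right) 8 \cdot 4 + \left(\left(-4394 - 16758\right) + 10454\right) = \left(-13 + \frac{2}{15}\right) 8 \cdot 4 + \left(-21152 + 10454\right) = \left(- \frac{193}{15}\right) 8 \cdot 4 - 10698 = \left(- \frac{1544}{15}\right) 4 - 10698 = - \frac{6176}{15} - 10698 = - \frac{166646}{15}$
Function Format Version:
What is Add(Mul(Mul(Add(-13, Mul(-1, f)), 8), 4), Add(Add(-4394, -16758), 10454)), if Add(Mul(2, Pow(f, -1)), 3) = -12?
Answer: Rational(-166646, 15) ≈ -11110.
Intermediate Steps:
f = Rational(-2, 15) (f = Mul(2, Pow(Add(-3, -12), -1)) = Mul(2, Pow(-15, -1)) = Mul(2, Rational(-1, 15)) = Rational(-2, 15) ≈ -0.13333)
Add(Mul(Mul(Add(-13, Mul(-1, f)), 8), 4), Add(Add(-4394, -16758), 10454)) = Add(Mul(Mul(Add(-13, Mul(-1, Rational(-2, 15))), 8), 4), Add(Add(-4394, -16758), 10454)) = Add(Mul(Mul(Add(-13, Rational(2, 15)), 8), 4), Add(-21152, 10454)) = Add(Mul(Mul(Rational(-193, 15), 8), 4), -10698) = Add(Mul(Rational(-1544, 15), 4), -10698) = Add(Rational(-6176, 15), -10698) = Rational(-166646, 15)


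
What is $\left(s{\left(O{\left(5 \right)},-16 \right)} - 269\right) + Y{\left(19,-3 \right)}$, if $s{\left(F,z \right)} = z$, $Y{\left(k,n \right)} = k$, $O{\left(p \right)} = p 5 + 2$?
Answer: $-266$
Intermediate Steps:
$O{\left(p \right)} = 2 + 5 p$ ($O{\left(p \right)} = 5 p + 2 = 2 + 5 p$)
$\left(s{\left(O{\left(5 \right)},-16 \right)} - 269\right) + Y{\left(19,-3 \right)} = \left(-16 - 269\right) + 19 = -285 + 19 = -266$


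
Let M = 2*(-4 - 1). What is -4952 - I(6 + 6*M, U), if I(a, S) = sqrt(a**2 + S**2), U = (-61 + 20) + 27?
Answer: -4952 - 2*sqrt(778) ≈ -5007.8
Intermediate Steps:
U = -14 (U = -41 + 27 = -14)
M = -10 (M = 2*(-5) = -10)
I(a, S) = sqrt(S**2 + a**2)
-4952 - I(6 + 6*M, U) = -4952 - sqrt((-14)**2 + (6 + 6*(-10))**2) = -4952 - sqrt(196 + (6 - 60)**2) = -4952 - sqrt(196 + (-54)**2) = -4952 - sqrt(196 + 2916) = -4952 - sqrt(3112) = -4952 - 2*sqrt(778)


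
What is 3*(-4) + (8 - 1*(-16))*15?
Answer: 348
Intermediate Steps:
3*(-4) + (8 - 1*(-16))*15 = -12 + (8 + 16)*15 = -12 + 24*15 = -12 + 360 = 348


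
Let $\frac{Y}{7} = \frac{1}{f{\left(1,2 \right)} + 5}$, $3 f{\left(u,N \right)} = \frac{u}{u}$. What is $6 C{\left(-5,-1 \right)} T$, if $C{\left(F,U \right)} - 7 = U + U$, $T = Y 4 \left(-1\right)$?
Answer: $- \frac{315}{2} \approx -157.5$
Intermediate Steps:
$f{\left(u,N \right)} = \frac{1}{3}$ ($f{\left(u,N \right)} = \frac{u \frac{1}{u}}{3} = \frac{1}{3} \cdot 1 = \frac{1}{3}$)
$Y = \frac{21}{16}$ ($Y = \frac{7}{\frac{1}{3} + 5} = \frac{7}{\frac{16}{3}} = 7 \cdot \frac{3}{16} = \frac{21}{16} \approx 1.3125$)
$T = - \frac{21}{4}$ ($T = \frac{21}{16} \cdot 4 \left(-1\right) = \frac{21}{4} \left(-1\right) = - \frac{21}{4} \approx -5.25$)
$C{\left(F,U \right)} = 7 + 2 U$ ($C{\left(F,U \right)} = 7 + \left(U + U\right) = 7 + 2 U$)
$6 C{\left(-5,-1 \right)} T = 6 \left(7 + 2 \left(-1\right)\right) \left(- \frac{21}{4}\right) = 6 \left(7 - 2\right) \left(- \frac{21}{4}\right) = 6 \cdot 5 \left(- \frac{21}{4}\right) = 30 \left(- \frac{21}{4}\right) = - \frac{315}{2}$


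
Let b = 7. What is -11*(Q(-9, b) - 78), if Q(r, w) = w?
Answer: 781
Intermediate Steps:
-11*(Q(-9, b) - 78) = -11*(7 - 78) = -11*(-71) = 781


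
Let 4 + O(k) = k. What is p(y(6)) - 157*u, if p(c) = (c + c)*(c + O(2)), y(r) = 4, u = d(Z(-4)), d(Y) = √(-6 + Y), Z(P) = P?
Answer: 16 - 157*I*√10 ≈ 16.0 - 496.48*I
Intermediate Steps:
u = I*√10 (u = √(-6 - 4) = √(-10) = I*√10 ≈ 3.1623*I)
O(k) = -4 + k
p(c) = 2*c*(-2 + c) (p(c) = (c + c)*(c + (-4 + 2)) = (2*c)*(c - 2) = (2*c)*(-2 + c) = 2*c*(-2 + c))
p(y(6)) - 157*u = 2*4*(-2 + 4) - 157*I*√10 = 2*4*2 - 157*I*√10 = 16 - 157*I*√10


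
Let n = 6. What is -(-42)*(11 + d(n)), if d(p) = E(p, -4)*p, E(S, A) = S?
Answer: 1974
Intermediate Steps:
d(p) = p² (d(p) = p*p = p²)
-(-42)*(11 + d(n)) = -(-42)*(11 + 6²) = -(-42)*(11 + 36) = -(-42)*47 = -1*(-1974) = 1974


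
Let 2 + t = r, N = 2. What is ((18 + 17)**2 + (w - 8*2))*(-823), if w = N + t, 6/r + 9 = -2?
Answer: -10940139/11 ≈ -9.9456e+5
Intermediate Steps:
r = -6/11 (r = 6/(-9 - 2) = 6/(-11) = 6*(-1/11) = -6/11 ≈ -0.54545)
t = -28/11 (t = -2 - 6/11 = -28/11 ≈ -2.5455)
w = -6/11 (w = 2 - 28/11 = -6/11 ≈ -0.54545)
((18 + 17)**2 + (w - 8*2))*(-823) = ((18 + 17)**2 + (-6/11 - 8*2))*(-823) = (35**2 + (-6/11 - 16))*(-823) = (1225 - 182/11)*(-823) = (13293/11)*(-823) = -10940139/11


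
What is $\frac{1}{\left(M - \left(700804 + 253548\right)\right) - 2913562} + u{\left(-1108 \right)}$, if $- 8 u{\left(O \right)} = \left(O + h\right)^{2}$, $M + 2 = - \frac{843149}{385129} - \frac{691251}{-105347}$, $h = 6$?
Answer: $- \frac{2165635960958488499089}{14266329563834112} \approx -1.518 \cdot 10^{5}$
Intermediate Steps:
$M = \frac{8750292650}{3688380433}$ ($M = -2 - \left(- \frac{62841}{9577} + \frac{843149}{385129}\right) = -2 - - \frac{16127053516}{3688380433} = -2 + \left(- \frac{843149}{385129} + \frac{62841}{9577}\right) = -2 + \frac{16127053516}{3688380433} = \frac{8750292650}{3688380433} \approx 2.3724$)
$u{\left(O \right)} = - \frac{\left(6 + O\right)^{2}}{8}$ ($u{\left(O \right)} = - \frac{\left(O + 6\right)^{2}}{8} = - \frac{\left(6 + O\right)^{2}}{8}$)
$\frac{1}{\left(M - \left(700804 + 253548\right)\right) - 2913562} + u{\left(-1108 \right)} = \frac{1}{\left(\frac{8750292650}{3688380433} - \left(700804 + 253548\right)\right) - 2913562} - \frac{\left(6 - 1108\right)^{2}}{8} = \frac{1}{\left(\frac{8750292650}{3688380433} - 954352\right) - 2913562} - \frac{\left(-1102\right)^{2}}{8} = \frac{1}{\left(\frac{8750292650}{3688380433} - 954352\right) - 2913562} - \frac{303601}{2} = \frac{1}{- \frac{3520004492701766}{3688380433} - 2913562} - \frac{303601}{2} = \frac{1}{- \frac{14266329563834112}{3688380433}} - \frac{303601}{2} = - \frac{3688380433}{14266329563834112} - \frac{303601}{2} = - \frac{2165635960958488499089}{14266329563834112}$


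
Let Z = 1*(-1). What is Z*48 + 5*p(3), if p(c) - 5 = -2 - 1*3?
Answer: -48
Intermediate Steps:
p(c) = 0 (p(c) = 5 + (-2 - 1*3) = 5 + (-2 - 3) = 5 - 5 = 0)
Z = -1
Z*48 + 5*p(3) = -1*48 + 5*0 = -48 + 0 = -48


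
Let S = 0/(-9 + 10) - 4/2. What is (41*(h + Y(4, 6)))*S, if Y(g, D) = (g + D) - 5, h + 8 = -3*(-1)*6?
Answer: -1230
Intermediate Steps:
h = 10 (h = -8 - 3*(-1)*6 = -8 + 3*6 = -8 + 18 = 10)
Y(g, D) = -5 + D + g (Y(g, D) = (D + g) - 5 = -5 + D + g)
S = -2 (S = 0/1 - 4*½ = 0*1 - 2 = 0 - 2 = -2)
(41*(h + Y(4, 6)))*S = (41*(10 + (-5 + 6 + 4)))*(-2) = (41*(10 + 5))*(-2) = (41*15)*(-2) = 615*(-2) = -1230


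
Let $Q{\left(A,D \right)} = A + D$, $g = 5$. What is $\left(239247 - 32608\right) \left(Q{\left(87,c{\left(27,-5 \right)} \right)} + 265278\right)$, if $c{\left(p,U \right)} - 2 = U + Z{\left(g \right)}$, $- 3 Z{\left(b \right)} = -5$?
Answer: $\frac{164503448149}{3} \approx 5.4834 \cdot 10^{10}$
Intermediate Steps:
$Z{\left(b \right)} = \frac{5}{3}$ ($Z{\left(b \right)} = \left(- \frac{1}{3}\right) \left(-5\right) = \frac{5}{3}$)
$c{\left(p,U \right)} = \frac{11}{3} + U$ ($c{\left(p,U \right)} = 2 + \left(U + \frac{5}{3}\right) = 2 + \left(\frac{5}{3} + U\right) = \frac{11}{3} + U$)
$\left(239247 - 32608\right) \left(Q{\left(87,c{\left(27,-5 \right)} \right)} + 265278\right) = \left(239247 - 32608\right) \left(\left(87 + \left(\frac{11}{3} - 5\right)\right) + 265278\right) = 206639 \left(\left(87 - \frac{4}{3}\right) + 265278\right) = 206639 \left(\frac{257}{3} + 265278\right) = 206639 \cdot \frac{796091}{3} = \frac{164503448149}{3}$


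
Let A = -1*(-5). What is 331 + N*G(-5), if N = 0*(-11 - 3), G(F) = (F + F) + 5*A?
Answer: 331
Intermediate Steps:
A = 5
G(F) = 25 + 2*F (G(F) = (F + F) + 5*5 = 2*F + 25 = 25 + 2*F)
N = 0 (N = 0*(-14) = 0)
331 + N*G(-5) = 331 + 0*(25 + 2*(-5)) = 331 + 0*(25 - 10) = 331 + 0*15 = 331 + 0 = 331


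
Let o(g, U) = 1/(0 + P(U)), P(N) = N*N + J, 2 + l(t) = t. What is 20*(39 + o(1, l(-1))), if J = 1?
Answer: 782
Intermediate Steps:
l(t) = -2 + t
P(N) = 1 + N**2 (P(N) = N*N + 1 = N**2 + 1 = 1 + N**2)
o(g, U) = 1/(1 + U**2) (o(g, U) = 1/(0 + (1 + U**2)) = 1/(1 + U**2))
20*(39 + o(1, l(-1))) = 20*(39 + 1/(1 + (-2 - 1)**2)) = 20*(39 + 1/(1 + (-3)**2)) = 20*(39 + 1/(1 + 9)) = 20*(39 + 1/10) = 20*(391/10) = 782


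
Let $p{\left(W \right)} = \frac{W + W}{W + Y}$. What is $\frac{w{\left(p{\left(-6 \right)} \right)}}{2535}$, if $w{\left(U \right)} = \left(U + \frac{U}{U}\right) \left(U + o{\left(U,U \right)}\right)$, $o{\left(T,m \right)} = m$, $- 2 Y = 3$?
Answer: $\frac{16}{4875} \approx 0.0032821$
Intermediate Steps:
$Y = - \frac{3}{2}$ ($Y = \left(- \frac{1}{2}\right) 3 = - \frac{3}{2} \approx -1.5$)
$p{\left(W \right)} = \frac{2 W}{- \frac{3}{2} + W}$ ($p{\left(W \right)} = \frac{W + W}{W - \frac{3}{2}} = \frac{2 W}{- \frac{3}{2} + W}$)
$w{\left(U \right)} = 2 U \left(1 + U\right)$ ($w{\left(U \right)} = \left(U + \frac{U}{U}\right) \left(U + U\right) = \left(U + 1\right) 2 U = \left(1 + U\right) 2 U = 2 U \left(1 + U\right)$)
$\frac{w{\left(p{\left(-6 \right)} \right)}}{2535} = \frac{2 \cdot 4 \left(-6\right) \frac{1}{-3 + 2 \left(-6\right)} \left(1 + 4 \left(-6\right) \frac{1}{-3 + 2 \left(-6\right)}\right)}{2535} = 2 \cdot 4 \left(-6\right) \frac{1}{-3 - 12} \left(1 + 4 \left(-6\right) \frac{1}{-3 - 12}\right) \frac{1}{2535} = 2 \cdot 4 \left(-6\right) \frac{1}{-15} \left(1 + 4 \left(-6\right) \frac{1}{-15}\right) \frac{1}{2535} = 2 \cdot 4 \left(-6\right) \left(- \frac{1}{15}\right) \left(1 + 4 \left(-6\right) \left(- \frac{1}{15}\right)\right) \frac{1}{2535} = 2 \cdot \frac{8}{5} \left(1 + \frac{8}{5}\right) \frac{1}{2535} = 2 \cdot \frac{8}{5} \cdot \frac{13}{5} \cdot \frac{1}{2535} = \frac{208}{25} \cdot \frac{1}{2535} = \frac{16}{4875}$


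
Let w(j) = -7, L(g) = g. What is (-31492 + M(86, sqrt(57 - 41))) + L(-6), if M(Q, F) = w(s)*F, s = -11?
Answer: -31526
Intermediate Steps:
M(Q, F) = -7*F
(-31492 + M(86, sqrt(57 - 41))) + L(-6) = (-31492 - 7*sqrt(57 - 41)) - 6 = (-31492 - 7*sqrt(16)) - 6 = (-31492 - 7*4) - 6 = (-31492 - 28) - 6 = -31520 - 6 = -31526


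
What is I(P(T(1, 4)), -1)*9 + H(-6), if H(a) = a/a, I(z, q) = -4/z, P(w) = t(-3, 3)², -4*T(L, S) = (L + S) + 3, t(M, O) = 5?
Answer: -11/25 ≈ -0.44000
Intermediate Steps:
T(L, S) = -¾ - L/4 - S/4 (T(L, S) = -((L + S) + 3)/4 = -(3 + L + S)/4 = -¾ - L/4 - S/4)
P(w) = 25 (P(w) = 5² = 25)
H(a) = 1
I(P(T(1, 4)), -1)*9 + H(-6) = -4/25*9 + 1 = -36/25 + 1 = -11/25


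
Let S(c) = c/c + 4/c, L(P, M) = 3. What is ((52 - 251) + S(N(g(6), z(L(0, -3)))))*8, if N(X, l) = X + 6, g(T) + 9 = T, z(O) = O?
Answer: -4720/3 ≈ -1573.3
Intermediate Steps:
g(T) = -9 + T
N(X, l) = 6 + X
S(c) = 1 + 4/c
((52 - 251) + S(N(g(6), z(L(0, -3)))))*8 = ((52 - 251) + (4 + (6 + (-9 + 6)))/(6 + (-9 + 6)))*8 = (-199 + (4 + (6 - 3))/(6 - 3))*8 = (-199 + (4 + 3)/3)*8 = (-199 + (⅓)*7)*8 = (-199 + 7/3)*8 = -590/3*8 = -4720/3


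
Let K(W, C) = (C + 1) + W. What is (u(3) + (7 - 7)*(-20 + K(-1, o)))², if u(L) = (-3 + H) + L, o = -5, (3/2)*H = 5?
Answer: 100/9 ≈ 11.111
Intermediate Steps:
H = 10/3 (H = (⅔)*5 = 10/3 ≈ 3.3333)
K(W, C) = 1 + C + W (K(W, C) = (1 + C) + W = 1 + C + W)
u(L) = ⅓ + L (u(L) = (-3 + 10/3) + L = ⅓ + L)
(u(3) + (7 - 7)*(-20 + K(-1, o)))² = ((⅓ + 3) + (7 - 7)*(-20 + (1 - 5 - 1)))² = (10/3 + 0*(-20 - 5))² = (10/3 + 0*(-25))² = (10/3 + 0)² = (10/3)² = 100/9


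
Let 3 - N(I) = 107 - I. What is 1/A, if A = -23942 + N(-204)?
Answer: -1/24250 ≈ -4.1237e-5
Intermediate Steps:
N(I) = -104 + I (N(I) = 3 - (107 - I) = 3 + (-107 + I) = -104 + I)
A = -24250 (A = -23942 + (-104 - 204) = -23942 - 308 = -24250)
1/A = 1/(-24250) = -1/24250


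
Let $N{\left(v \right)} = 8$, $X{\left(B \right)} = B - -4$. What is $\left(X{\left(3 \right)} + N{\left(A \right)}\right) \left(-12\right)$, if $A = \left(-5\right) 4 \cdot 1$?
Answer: $-180$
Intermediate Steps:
$X{\left(B \right)} = 4 + B$ ($X{\left(B \right)} = B + 4 = 4 + B$)
$A = -20$ ($A = \left(-20\right) 1 = -20$)
$\left(X{\left(3 \right)} + N{\left(A \right)}\right) \left(-12\right) = \left(\left(4 + 3\right) + 8\right) \left(-12\right) = \left(7 + 8\right) \left(-12\right) = 15 \left(-12\right) = -180$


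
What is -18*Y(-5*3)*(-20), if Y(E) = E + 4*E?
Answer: -27000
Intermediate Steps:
Y(E) = 5*E
-18*Y(-5*3)*(-20) = -90*(-5*3)*(-20) = -90*(-15)*(-20) = -18*(-75)*(-20) = 1350*(-20) = -27000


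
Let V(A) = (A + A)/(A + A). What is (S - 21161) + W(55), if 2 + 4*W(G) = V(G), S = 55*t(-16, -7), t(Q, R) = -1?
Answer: -84865/4 ≈ -21216.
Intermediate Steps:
V(A) = 1 (V(A) = (2*A)/((2*A)) = (2*A)*(1/(2*A)) = 1)
S = -55 (S = 55*(-1) = -55)
W(G) = -¼ (W(G) = -½ + (¼)*1 = -½ + ¼ = -¼)
(S - 21161) + W(55) = (-55 - 21161) - ¼ = -21216 - ¼ = -84865/4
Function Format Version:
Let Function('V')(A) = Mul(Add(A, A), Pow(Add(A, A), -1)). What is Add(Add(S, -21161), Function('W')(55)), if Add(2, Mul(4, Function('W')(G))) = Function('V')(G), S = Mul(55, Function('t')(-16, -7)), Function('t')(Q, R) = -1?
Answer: Rational(-84865, 4) ≈ -21216.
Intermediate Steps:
Function('V')(A) = 1 (Function('V')(A) = Mul(Mul(2, A), Pow(Mul(2, A), -1)) = Mul(Mul(2, A), Mul(Rational(1, 2), Pow(A, -1))) = 1)
S = -55 (S = Mul(55, -1) = -55)
Function('W')(G) = Rational(-1, 4) (Function('W')(G) = Add(Rational(-1, 2), Mul(Rational(1, 4), 1)) = Add(Rational(-1, 2), Rational(1, 4)) = Rational(-1, 4))
Add(Add(S, -21161), Function('W')(55)) = Add(Add(-55, -21161), Rational(-1, 4)) = Add(-21216, Rational(-1, 4)) = Rational(-84865, 4)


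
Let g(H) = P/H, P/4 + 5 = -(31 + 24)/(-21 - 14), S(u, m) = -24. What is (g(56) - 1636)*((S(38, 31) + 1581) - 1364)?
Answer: -15473968/49 ≈ -3.1580e+5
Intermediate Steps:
P = -96/7 (P = -20 + 4*(-(31 + 24)/(-21 - 14)) = -20 + 4*(-55/(-35)) = -20 + 4*(-55*(-1)/35) = -20 + 4*(-1*(-11/7)) = -20 + 4*(11/7) = -20 + 44/7 = -96/7 ≈ -13.714)
g(H) = -96/(7*H)
(g(56) - 1636)*((S(38, 31) + 1581) - 1364) = (-96/7/56 - 1636)*((-24 + 1581) - 1364) = (-96/7*1/56 - 1636)*(1557 - 1364) = (-12/49 - 1636)*193 = -80176/49*193 = -15473968/49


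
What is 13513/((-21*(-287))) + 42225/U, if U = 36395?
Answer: 149259142/43870533 ≈ 3.4023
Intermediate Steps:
13513/((-21*(-287))) + 42225/U = 13513/((-21*(-287))) + 42225/36395 = 13513/6027 + 42225*(1/36395) = 13513*(1/6027) + 8445/7279 = 13513/6027 + 8445/7279 = 149259142/43870533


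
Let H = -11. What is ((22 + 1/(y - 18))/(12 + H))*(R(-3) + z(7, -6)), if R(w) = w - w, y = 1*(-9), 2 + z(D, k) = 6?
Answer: 2372/27 ≈ 87.852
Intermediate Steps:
z(D, k) = 4 (z(D, k) = -2 + 6 = 4)
y = -9
R(w) = 0
((22 + 1/(y - 18))/(12 + H))*(R(-3) + z(7, -6)) = ((22 + 1/(-9 - 18))/(12 - 11))*(0 + 4) = ((22 + 1/(-27))/1)*4 = ((22 - 1/27)*1)*4 = ((593/27)*1)*4 = (593/27)*4 = 2372/27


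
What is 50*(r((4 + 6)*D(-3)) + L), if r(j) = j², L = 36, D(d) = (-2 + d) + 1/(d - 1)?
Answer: 279225/2 ≈ 1.3961e+5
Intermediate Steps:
D(d) = -2 + d + 1/(-1 + d) (D(d) = (-2 + d) + 1/(-1 + d) = -2 + d + 1/(-1 + d))
50*(r((4 + 6)*D(-3)) + L) = 50*(((4 + 6)*((3 + (-3)² - 3*(-3))/(-1 - 3)))² + 36) = 50*((10*((3 + 9 + 9)/(-4)))² + 36) = 50*((10*(-¼*21))² + 36) = 50*((10*(-21/4))² + 36) = 50*((-105/2)² + 36) = 50*(11025/4 + 36) = 50*(11169/4) = 279225/2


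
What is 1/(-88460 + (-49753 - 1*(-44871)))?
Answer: -1/93342 ≈ -1.0713e-5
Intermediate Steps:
1/(-88460 + (-49753 - 1*(-44871))) = 1/(-88460 + (-49753 + 44871)) = 1/(-88460 - 4882) = 1/(-93342) = -1/93342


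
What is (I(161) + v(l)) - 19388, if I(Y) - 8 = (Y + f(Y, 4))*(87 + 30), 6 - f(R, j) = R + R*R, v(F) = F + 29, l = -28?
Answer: -3051434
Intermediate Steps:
v(F) = 29 + F
f(R, j) = 6 - R - R² (f(R, j) = 6 - (R + R*R) = 6 - (R + R²) = 6 + (-R - R²) = 6 - R - R²)
I(Y) = 710 - 117*Y² (I(Y) = 8 + (Y + (6 - Y - Y²))*(87 + 30) = 8 + (6 - Y²)*117 = 8 + (702 - 117*Y²) = 710 - 117*Y²)
(I(161) + v(l)) - 19388 = ((710 - 117*161²) + (29 - 28)) - 19388 = ((710 - 117*25921) + 1) - 19388 = ((710 - 3032757) + 1) - 19388 = (-3032047 + 1) - 19388 = -3032046 - 19388 = -3051434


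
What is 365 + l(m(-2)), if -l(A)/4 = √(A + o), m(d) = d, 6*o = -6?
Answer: 365 - 4*I*√3 ≈ 365.0 - 6.9282*I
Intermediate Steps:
o = -1 (o = (⅙)*(-6) = -1)
l(A) = -4*√(-1 + A) (l(A) = -4*√(A - 1) = -4*√(-1 + A))
365 + l(m(-2)) = 365 - 4*√(-1 - 2) = 365 - 4*I*√3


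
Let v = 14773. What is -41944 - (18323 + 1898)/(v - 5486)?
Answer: -389554149/9287 ≈ -41946.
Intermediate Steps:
-41944 - (18323 + 1898)/(v - 5486) = -41944 - (18323 + 1898)/(14773 - 5486) = -41944 - 20221/9287 = -389554149/9287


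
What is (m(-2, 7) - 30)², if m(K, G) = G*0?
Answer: 900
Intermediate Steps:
m(K, G) = 0
(m(-2, 7) - 30)² = (0 - 30)² = (-30)² = 900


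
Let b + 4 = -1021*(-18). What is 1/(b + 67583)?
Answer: 1/85957 ≈ 1.1634e-5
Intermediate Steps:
b = 18374 (b = -4 - 1021*(-18) = -4 + 18378 = 18374)
1/(b + 67583) = 1/(18374 + 67583) = 1/85957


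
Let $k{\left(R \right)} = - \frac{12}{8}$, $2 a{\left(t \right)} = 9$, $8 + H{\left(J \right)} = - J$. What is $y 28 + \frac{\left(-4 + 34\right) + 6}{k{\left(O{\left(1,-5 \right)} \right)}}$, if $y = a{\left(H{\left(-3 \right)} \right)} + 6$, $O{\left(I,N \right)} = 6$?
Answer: $270$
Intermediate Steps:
$H{\left(J \right)} = -8 - J$
$a{\left(t \right)} = \frac{9}{2}$ ($a{\left(t \right)} = \frac{1}{2} \cdot 9 = \frac{9}{2}$)
$k{\left(R \right)} = - \frac{3}{2}$ ($k{\left(R \right)} = \left(-12\right) \frac{1}{8} = - \frac{3}{2}$)
$y = \frac{21}{2}$ ($y = \frac{9}{2} + 6 = \frac{21}{2} \approx 10.5$)
$y 28 + \frac{\left(-4 + 34\right) + 6}{k{\left(O{\left(1,-5 \right)} \right)}} = \frac{21}{2} \cdot 28 + \frac{\left(-4 + 34\right) + 6}{- \frac{3}{2}} = 294 + \left(30 + 6\right) \left(- \frac{2}{3}\right) = 294 + 36 \left(- \frac{2}{3}\right) = 294 - 24 = 270$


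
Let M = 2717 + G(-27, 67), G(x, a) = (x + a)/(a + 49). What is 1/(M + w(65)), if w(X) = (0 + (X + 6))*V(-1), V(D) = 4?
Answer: 29/87039 ≈ 0.00033318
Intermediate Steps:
G(x, a) = (a + x)/(49 + a)
w(X) = 24 + 4*X (w(X) = (0 + (X + 6))*4 = (0 + (6 + X))*4 = (6 + X)*4 = 24 + 4*X)
M = 78803/29 (M = 2717 + (67 - 27)/(49 + 67) = 2717 + 40/116 = 2717 + (1/116)*40 = 2717 + 10/29 = 78803/29 ≈ 2717.3)
1/(M + w(65)) = 1/(78803/29 + (24 + 4*65)) = 1/(78803/29 + (24 + 260)) = 1/(78803/29 + 284) = 1/(87039/29) = 29/87039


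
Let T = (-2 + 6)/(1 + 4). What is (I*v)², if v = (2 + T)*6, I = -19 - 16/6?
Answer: 132496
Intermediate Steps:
I = -65/3 (I = -19 - 16*⅙ = -19 - 8/3 = -65/3 ≈ -21.667)
T = ⅘ (T = 4/5 = 4*(⅕) = ⅘ ≈ 0.80000)
v = 84/5 (v = (2 + ⅘)*6 = (14/5)*6 = 84/5 ≈ 16.800)
(I*v)² = (-65/3*84/5)² = (-364)² = 132496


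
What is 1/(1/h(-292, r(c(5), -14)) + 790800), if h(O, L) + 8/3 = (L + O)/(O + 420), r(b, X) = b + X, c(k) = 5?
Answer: 1927/1523871216 ≈ 1.2645e-6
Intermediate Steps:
r(b, X) = X + b
h(O, L) = -8/3 + (L + O)/(420 + O) (h(O, L) = -8/3 + (L + O)/(O + 420) = -8/3 + (L + O)/(420 + O))
1/(1/h(-292, r(c(5), -14)) + 790800) = 1/(1/((-1120 + (-14 + 5) - 5/3*(-292))/(420 - 292)) + 790800) = 1/(1/((-1120 - 9 + 1460/3)/128) + 790800) = 1/(1/((1/128)*(-1927/3)) + 790800) = 1/(1/(-1927/384) + 790800) = 1/(-384/1927 + 790800) = 1/(1523871216/1927) = 1927/1523871216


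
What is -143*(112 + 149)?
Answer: -37323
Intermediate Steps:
-143*(112 + 149) = -143*261 = -37323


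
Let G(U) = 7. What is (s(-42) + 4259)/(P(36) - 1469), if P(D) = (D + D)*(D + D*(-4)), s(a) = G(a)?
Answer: -4266/9245 ≈ -0.46144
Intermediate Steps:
s(a) = 7
P(D) = -6*D² (P(D) = (2*D)*(D - 4*D) = (2*D)*(-3*D) = -6*D²)
(s(-42) + 4259)/(P(36) - 1469) = (7 + 4259)/(-6*36² - 1469) = 4266/(-6*1296 - 1469) = 4266/(-7776 - 1469) = 4266/(-9245) = 4266*(-1/9245) = -4266/9245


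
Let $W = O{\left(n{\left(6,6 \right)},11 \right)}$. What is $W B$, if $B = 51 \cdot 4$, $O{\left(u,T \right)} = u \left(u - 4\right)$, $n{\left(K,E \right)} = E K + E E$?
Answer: $998784$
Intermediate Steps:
$n{\left(K,E \right)} = E^{2} + E K$ ($n{\left(K,E \right)} = E K + E^{2} = E^{2} + E K$)
$O{\left(u,T \right)} = u \left(-4 + u\right)$
$B = 204$
$W = 4896$ ($W = 6 \left(6 + 6\right) \left(-4 + 6 \left(6 + 6\right)\right) = 6 \cdot 12 \left(-4 + 6 \cdot 12\right) = 72 \left(-4 + 72\right) = 72 \cdot 68 = 4896$)
$W B = 4896 \cdot 204 = 998784$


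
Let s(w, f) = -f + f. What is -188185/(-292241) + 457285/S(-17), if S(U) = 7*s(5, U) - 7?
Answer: -133636108390/2045687 ≈ -65326.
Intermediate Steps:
s(w, f) = 0
S(U) = -7 (S(U) = 7*0 - 7 = 0 - 7 = -7)
-188185/(-292241) + 457285/S(-17) = -188185/(-292241) + 457285/(-7) = -188185*(-1/292241) + 457285*(-1/7) = 188185/292241 - 457285/7 = -133636108390/2045687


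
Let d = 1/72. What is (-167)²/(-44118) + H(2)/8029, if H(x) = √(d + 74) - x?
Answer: -224009017/354223422 + 73*√2/96348 ≈ -0.63132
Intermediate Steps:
d = 1/72 ≈ 0.013889
H(x) = -x + 73*√2/12 (H(x) = √(1/72 + 74) - x = √(5329/72) - x = 73*√2/12 - x = -x + 73*√2/12)
(-167)²/(-44118) + H(2)/8029 = (-167)²/(-44118) + (-1*2 + 73*√2/12)/8029 = 27889*(-1/44118) + (-2 + 73*√2/12)*(1/8029) = -27889/44118 + (-2/8029 + 73*√2/96348) = -224009017/354223422 + 73*√2/96348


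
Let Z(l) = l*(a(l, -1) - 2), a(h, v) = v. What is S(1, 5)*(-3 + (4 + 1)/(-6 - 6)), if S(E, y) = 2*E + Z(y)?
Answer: 533/12 ≈ 44.417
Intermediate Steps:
Z(l) = -3*l (Z(l) = l*(-1 - 2) = l*(-3) = -3*l)
S(E, y) = -3*y + 2*E (S(E, y) = 2*E - 3*y = -3*y + 2*E)
S(1, 5)*(-3 + (4 + 1)/(-6 - 6)) = (-3*5 + 2*1)*(-3 + (4 + 1)/(-6 - 6)) = (-15 + 2)*(-3 + 5/(-12)) = -13*(-3 + 5*(-1/12)) = -13*(-3 - 5/12) = -13*(-41/12) = 533/12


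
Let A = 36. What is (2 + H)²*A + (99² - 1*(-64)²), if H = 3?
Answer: 6605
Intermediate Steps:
(2 + H)²*A + (99² - 1*(-64)²) = (2 + 3)²*36 + (99² - 1*(-64)²) = 5²*36 + (9801 - 1*4096) = 25*36 + (9801 - 4096) = 900 + 5705 = 6605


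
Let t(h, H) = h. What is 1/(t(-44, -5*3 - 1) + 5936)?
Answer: 1/5892 ≈ 0.00016972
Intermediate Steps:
1/(t(-44, -5*3 - 1) + 5936) = 1/(-44 + 5936) = 1/5892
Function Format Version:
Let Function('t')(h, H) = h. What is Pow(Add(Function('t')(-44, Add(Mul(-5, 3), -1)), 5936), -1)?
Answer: Rational(1, 5892) ≈ 0.00016972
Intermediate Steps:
Pow(Add(Function('t')(-44, Add(Mul(-5, 3), -1)), 5936), -1) = Pow(Add(-44, 5936), -1) = Pow(5892, -1) = Rational(1, 5892)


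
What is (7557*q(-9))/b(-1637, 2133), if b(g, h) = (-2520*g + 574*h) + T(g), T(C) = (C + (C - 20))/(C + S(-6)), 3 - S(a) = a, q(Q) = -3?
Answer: -2050466/483840155 ≈ -0.0042379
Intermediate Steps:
S(a) = 3 - a
T(C) = (-20 + 2*C)/(9 + C) (T(C) = (C + (C - 20))/(C + (3 - 1*(-6))) = (C + (-20 + C))/(C + (3 + 6)) = (-20 + 2*C)/(C + 9) = (-20 + 2*C)/(9 + C))
b(g, h) = -2520*g + 574*h + 2*(-10 + g)/(9 + g) (b(g, h) = (-2520*g + 574*h) + 2*(-10 + g)/(9 + g) = -2520*g + 574*h + 2*(-10 + g)/(9 + g))
(7557*q(-9))/b(-1637, 2133) = (7557*(-3))/((2*(-10 - 1637 + 7*(9 - 1637)*(-180*(-1637) + 41*2133))/(9 - 1637))) = -22671*(-814/(-10 - 1637 + 7*(-1628)*(294660 + 87453))) = -22671*(-814/(-10 - 1637 + 7*(-1628)*382113)) = -22671*(-814/(-10 - 1637 - 4354559748)) = -22671/(2*(-1/1628)*(-4354561395)) = -22671/4354561395/814 = -22671*814/4354561395 = -2050466/483840155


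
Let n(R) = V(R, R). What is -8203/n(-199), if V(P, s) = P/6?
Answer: 49218/199 ≈ 247.33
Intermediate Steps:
V(P, s) = P/6 (V(P, s) = P*(⅙) = P/6)
n(R) = R/6
-8203/n(-199) = -8203/((⅙)*(-199)) = -8203/(-199/6) = -8203*(-6/199) = 49218/199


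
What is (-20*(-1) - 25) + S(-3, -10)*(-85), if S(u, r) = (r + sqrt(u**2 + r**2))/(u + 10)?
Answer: 815/7 - 85*sqrt(109)/7 ≈ -10.347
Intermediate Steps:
S(u, r) = (r + sqrt(r**2 + u**2))/(10 + u)
(-20*(-1) - 25) + S(-3, -10)*(-85) = (-20*(-1) - 25) + ((-10 + sqrt((-10)**2 + (-3)**2))/(10 - 3))*(-85) = (20 - 25) + ((-10 + sqrt(100 + 9))/7)*(-85) = -5 + ((-10 + sqrt(109))/7)*(-85) = -5 + (-10/7 + sqrt(109)/7)*(-85) = -5 + (850/7 - 85*sqrt(109)/7) = 815/7 - 85*sqrt(109)/7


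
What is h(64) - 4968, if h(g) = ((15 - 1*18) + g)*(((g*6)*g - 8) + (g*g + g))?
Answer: 1747440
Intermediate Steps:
h(g) = (-3 + g)*(-8 + g + 7*g²) (h(g) = ((15 - 18) + g)*(((6*g)*g - 8) + (g² + g)) = (-3 + g)*((6*g² - 8) + (g + g²)) = (-3 + g)*((-8 + 6*g²) + (g + g²)) = (-3 + g)*(-8 + g + 7*g²))
h(64) - 4968 = (24 - 20*64² - 11*64 + 7*64³) - 4968 = (24 - 20*4096 - 704 + 7*262144) - 4968 = (24 - 81920 - 704 + 1835008) - 4968 = 1752408 - 4968 = 1747440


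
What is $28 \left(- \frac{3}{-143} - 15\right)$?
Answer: $- \frac{59976}{143} \approx -419.41$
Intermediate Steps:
$28 \left(- \frac{3}{-143} - 15\right) = 28 \left(\left(-3\right) \left(- \frac{1}{143}\right) - 15\right) = 28 \left(\frac{3}{143} - 15\right) = 28 \left(- \frac{2142}{143}\right) = - \frac{59976}{143}$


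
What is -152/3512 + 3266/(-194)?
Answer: -718730/42583 ≈ -16.878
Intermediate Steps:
-152/3512 + 3266/(-194) = -152*1/3512 + 3266*(-1/194) = -19/439 - 1633/97 = -718730/42583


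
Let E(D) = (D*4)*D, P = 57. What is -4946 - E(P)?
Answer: -17942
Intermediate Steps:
E(D) = 4*D**2 (E(D) = (4*D)*D = 4*D**2)
-4946 - E(P) = -4946 - 4*57**2 = -4946 - 4*3249 = -4946 - 1*12996 = -4946 - 12996 = -17942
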